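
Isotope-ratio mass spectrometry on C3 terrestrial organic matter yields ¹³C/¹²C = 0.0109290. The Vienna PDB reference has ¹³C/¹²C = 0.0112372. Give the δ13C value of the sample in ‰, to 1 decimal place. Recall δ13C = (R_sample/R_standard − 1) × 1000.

δ13C = (R_sample / R_standard − 1) × 1000
R_sample / R_standard = 0.0109290 / 0.0112372 = 0.972573
δ13C = (0.972573 − 1) × 1000 = -27.43‰

-27.4‰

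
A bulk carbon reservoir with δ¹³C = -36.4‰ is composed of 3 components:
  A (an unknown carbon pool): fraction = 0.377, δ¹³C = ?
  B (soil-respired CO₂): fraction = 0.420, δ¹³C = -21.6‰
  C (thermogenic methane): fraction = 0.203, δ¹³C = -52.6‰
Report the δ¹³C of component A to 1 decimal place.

Isotope mass balance: δ_bulk = Σ fᵢ·δᵢ.
-36.4 = 0.377×δ_A + 0.420×(-21.6) + 0.203×(-52.6)
0.377·δ_A = -36.4 − (-19.750) = -16.650
δ_A = -16.650 / 0.377 = -44.16‰

-44.2‰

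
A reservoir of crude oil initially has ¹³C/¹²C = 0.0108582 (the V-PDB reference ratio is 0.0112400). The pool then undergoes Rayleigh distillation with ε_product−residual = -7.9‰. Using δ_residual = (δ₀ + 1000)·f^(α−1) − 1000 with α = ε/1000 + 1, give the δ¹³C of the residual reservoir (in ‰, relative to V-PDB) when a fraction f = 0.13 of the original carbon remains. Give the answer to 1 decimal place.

δ₀ = (0.0108582/0.0112400 − 1)×1000 = (0.966032 − 1)×1000 = -33.968‰
α − 1 = ε/1000 = -0.0079
f^(α−1) = 0.13^(-0.0079) = 1.016248
δ_res = (-33.968 + 1000) × 1.016248 − 1000 = 981.728 − 1000 = -18.27‰

-18.3‰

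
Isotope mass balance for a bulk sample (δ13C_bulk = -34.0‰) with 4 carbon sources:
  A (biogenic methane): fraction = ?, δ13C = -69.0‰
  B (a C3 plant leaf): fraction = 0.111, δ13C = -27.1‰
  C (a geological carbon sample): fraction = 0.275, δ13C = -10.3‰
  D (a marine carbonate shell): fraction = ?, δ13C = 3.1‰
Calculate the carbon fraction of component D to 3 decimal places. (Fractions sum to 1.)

Let f_D and f_A be the unknown fractions; fractions sum to 1 so f_D + f_A = 0.614.
Mass balance: Σ fᵢ·δᵢ = δ_bulk ⇒ f_D·(3.1) + f_A·(-69.0) = -34.0 − (-5.841) = -28.159
Substitute f_A = 0.614 − f_D:
f_D·(3.1 − -69.0) = -28.159 − 0.614×(-69.0) = 14.207
f_D = 14.207 / 72.1 = 0.1970

0.197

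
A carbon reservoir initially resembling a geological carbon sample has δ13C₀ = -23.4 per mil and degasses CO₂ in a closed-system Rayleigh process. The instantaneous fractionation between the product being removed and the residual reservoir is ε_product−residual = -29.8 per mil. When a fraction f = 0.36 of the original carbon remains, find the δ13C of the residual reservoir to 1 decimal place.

Rayleigh residual: δ_res = (δ₀ + 1000)·f^(α−1) − 1000
α = ε/1000 + 1 = 0.97020, so α − 1 = -0.02980
f^(α−1) = 0.36^(-0.02980) = 1.030913
δ_res = (-23.4 + 1000) × 1.030913 − 1000 = 1006.790 − 1000 = 6.79 per mil

6.8 per mil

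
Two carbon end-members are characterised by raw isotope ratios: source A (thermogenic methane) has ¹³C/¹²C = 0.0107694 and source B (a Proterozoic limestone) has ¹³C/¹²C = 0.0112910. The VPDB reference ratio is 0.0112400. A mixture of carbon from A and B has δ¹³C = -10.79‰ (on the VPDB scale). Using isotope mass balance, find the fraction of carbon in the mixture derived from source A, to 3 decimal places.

δ_A = (0.0107694/0.0112400 − 1)×1000 = (0.958132 − 1)×1000 = -41.868‰
δ_B = (0.0112910/0.0112400 − 1)×1000 = (1.004537 − 1)×1000 = 4.537‰
f_A = (δ_mix − δ_B)/(δ_A − δ_B) = (-10.79 − (4.537))/(-41.868 − (4.537))
f_A = -15.327 / -46.406 = 0.3303

0.330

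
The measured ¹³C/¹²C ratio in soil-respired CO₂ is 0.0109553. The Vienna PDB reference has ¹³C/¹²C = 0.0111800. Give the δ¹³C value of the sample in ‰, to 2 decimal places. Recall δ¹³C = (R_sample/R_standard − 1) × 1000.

δ¹³C = (R_sample / R_standard − 1) × 1000
R_sample / R_standard = 0.0109553 / 0.0111800 = 0.979902
δ¹³C = (0.979902 − 1) × 1000 = -20.098‰

-20.10‰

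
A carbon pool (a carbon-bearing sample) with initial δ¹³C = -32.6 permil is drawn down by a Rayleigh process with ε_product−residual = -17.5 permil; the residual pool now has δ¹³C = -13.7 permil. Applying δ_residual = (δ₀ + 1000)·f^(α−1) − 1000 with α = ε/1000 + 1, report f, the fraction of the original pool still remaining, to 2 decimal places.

α − 1 = ε/1000 = -0.0175
(δ_res + 1000)/(δ₀ + 1000) = (-13.7 + 1000)/(-32.6 + 1000) = 986.3/967.4 = 1.019537
f = 1.019537^(1/-0.0175) = exp(ln(1.019537)/-0.0175) = exp(0.01935/-0.0175)
f = exp(-1.1056) = 0.3310

0.33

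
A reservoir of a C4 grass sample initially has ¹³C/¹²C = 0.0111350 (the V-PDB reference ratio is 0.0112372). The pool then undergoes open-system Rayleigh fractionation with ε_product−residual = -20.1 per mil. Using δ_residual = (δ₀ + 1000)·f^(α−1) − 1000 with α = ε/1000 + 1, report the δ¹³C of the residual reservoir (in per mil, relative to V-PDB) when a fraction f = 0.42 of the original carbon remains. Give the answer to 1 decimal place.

8.3 per mil

δ₀ = (0.0111350/0.0112372 − 1)×1000 = (0.990905 − 1)×1000 = -9.095 per mil
α − 1 = ε/1000 = -0.0201
f^(α−1) = 0.42^(-0.0201) = 1.017590
δ_res = (-9.095 + 1000) × 1.017590 − 1000 = 1008.335 − 1000 = 8.33 per mil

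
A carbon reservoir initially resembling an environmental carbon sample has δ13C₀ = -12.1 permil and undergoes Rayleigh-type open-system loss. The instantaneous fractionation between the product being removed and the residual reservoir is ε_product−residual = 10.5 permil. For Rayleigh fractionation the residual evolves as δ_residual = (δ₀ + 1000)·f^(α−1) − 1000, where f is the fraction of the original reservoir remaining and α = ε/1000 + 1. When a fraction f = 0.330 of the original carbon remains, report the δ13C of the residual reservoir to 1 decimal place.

Rayleigh residual: δ_res = (δ₀ + 1000)·f^(α−1) − 1000
α = ε/1000 + 1 = 1.01050, so α − 1 = 0.01050
f^(α−1) = 0.330^(0.01050) = 0.988427
δ_res = (-12.1 + 1000) × 0.988427 − 1000 = 976.467 − 1000 = -23.53 permil

-23.5 permil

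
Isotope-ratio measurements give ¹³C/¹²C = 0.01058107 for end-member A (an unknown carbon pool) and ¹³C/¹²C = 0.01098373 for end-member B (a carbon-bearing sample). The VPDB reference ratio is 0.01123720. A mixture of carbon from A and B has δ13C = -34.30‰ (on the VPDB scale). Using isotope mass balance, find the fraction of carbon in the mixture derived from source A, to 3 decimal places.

0.328

δ_A = (0.01058107/0.01123720 − 1)×1000 = (0.941611 − 1)×1000 = -58.389‰
δ_B = (0.01098373/0.01123720 − 1)×1000 = (0.977444 − 1)×1000 = -22.556‰
f_A = (δ_mix − δ_B)/(δ_A − δ_B) = (-34.30 − (-22.556))/(-58.389 − (-22.556))
f_A = -11.744 / -35.833 = 0.3277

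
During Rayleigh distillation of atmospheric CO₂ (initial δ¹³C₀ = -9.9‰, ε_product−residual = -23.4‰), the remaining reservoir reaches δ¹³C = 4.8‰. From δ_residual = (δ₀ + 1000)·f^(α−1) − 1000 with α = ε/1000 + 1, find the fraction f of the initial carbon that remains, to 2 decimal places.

α − 1 = ε/1000 = -0.0234
(δ_res + 1000)/(δ₀ + 1000) = (4.8 + 1000)/(-9.9 + 1000) = 1004.8/990.1 = 1.014847
f = 1.014847^(1/-0.0234) = exp(ln(1.014847)/-0.0234) = exp(0.01474/-0.0234)
f = exp(-0.6298) = 0.5327

0.53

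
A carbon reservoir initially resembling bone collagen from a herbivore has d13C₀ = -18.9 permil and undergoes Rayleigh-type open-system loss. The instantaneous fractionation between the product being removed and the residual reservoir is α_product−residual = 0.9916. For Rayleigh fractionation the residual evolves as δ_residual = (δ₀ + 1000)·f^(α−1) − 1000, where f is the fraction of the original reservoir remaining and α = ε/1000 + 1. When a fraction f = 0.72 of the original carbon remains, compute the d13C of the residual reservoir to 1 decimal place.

Rayleigh residual: δ_res = (δ₀ + 1000)·f^(α−1) − 1000
α − 1 = -0.00840
f^(α−1) = 0.72^(-0.00840) = 1.002763
δ_res = (-18.9 + 1000) × 1.002763 − 1000 = 983.811 − 1000 = -16.19 permil

-16.2 permil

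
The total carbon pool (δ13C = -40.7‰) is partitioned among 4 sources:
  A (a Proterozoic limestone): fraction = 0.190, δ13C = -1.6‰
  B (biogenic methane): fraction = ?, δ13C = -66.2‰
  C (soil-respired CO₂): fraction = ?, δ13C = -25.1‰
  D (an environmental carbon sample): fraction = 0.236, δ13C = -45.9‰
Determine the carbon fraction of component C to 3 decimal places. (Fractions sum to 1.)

Let f_C and f_B be the unknown fractions; fractions sum to 1 so f_C + f_B = 0.574.
Mass balance: Σ fᵢ·δᵢ = δ_bulk ⇒ f_C·(-25.1) + f_B·(-66.2) = -40.7 − (-11.136) = -29.564
Substitute f_B = 0.574 − f_C:
f_C·(-25.1 − -66.2) = -29.564 − 0.574×(-66.2) = 8.435
f_C = 8.435 / 41.1 = 0.2052

0.205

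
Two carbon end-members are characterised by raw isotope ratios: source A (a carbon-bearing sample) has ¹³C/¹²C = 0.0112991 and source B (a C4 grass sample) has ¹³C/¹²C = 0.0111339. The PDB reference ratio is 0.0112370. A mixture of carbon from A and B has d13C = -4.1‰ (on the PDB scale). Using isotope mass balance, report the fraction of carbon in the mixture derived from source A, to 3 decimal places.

δ_A = (0.0112991/0.0112370 − 1)×1000 = (1.005526 − 1)×1000 = 5.526‰
δ_B = (0.0111339/0.0112370 − 1)×1000 = (0.990825 − 1)×1000 = -9.175‰
f_A = (δ_mix − δ_B)/(δ_A − δ_B) = (-4.1 − (-9.175))/(5.526 − (-9.175))
f_A = 5.075 / 14.701 = 0.3452

0.345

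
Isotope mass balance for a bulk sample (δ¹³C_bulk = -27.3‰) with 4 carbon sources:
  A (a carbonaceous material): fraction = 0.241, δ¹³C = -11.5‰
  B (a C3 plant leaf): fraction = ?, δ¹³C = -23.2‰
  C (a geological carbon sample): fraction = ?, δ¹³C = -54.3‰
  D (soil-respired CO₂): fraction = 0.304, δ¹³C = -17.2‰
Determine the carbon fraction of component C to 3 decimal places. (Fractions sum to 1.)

0.281

Let f_C and f_B be the unknown fractions; fractions sum to 1 so f_C + f_B = 0.455.
Mass balance: Σ fᵢ·δᵢ = δ_bulk ⇒ f_C·(-54.3) + f_B·(-23.2) = -27.3 − (-8.000) = -19.300
Substitute f_B = 0.455 − f_C:
f_C·(-54.3 − -23.2) = -19.300 − 0.455×(-23.2) = -8.744
f_C = -8.744 / -31.1 = 0.2811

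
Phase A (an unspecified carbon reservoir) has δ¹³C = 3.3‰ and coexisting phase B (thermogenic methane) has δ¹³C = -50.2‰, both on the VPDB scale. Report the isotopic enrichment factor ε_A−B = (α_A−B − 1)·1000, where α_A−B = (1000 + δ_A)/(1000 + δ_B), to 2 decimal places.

α_A−B = (1000 + 3.3) / (1000 + -50.2) = 1003.3 / 949.8 = 1.056328
ε_A−B = (1.056328 − 1) × 1000 = 56.328‰
(The approximation ε ≈ δ_A − δ_B would give 53.5‰.)

56.33‰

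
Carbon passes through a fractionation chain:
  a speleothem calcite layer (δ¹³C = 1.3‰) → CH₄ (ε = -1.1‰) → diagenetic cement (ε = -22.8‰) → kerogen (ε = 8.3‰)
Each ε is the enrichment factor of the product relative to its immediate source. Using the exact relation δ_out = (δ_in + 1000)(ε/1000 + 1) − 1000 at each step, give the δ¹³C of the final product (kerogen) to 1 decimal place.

-14.5‰

step 1: δ = (1.30 + 1000)·(-1.1/1000 + 1) − 1000 = 0.20‰
step 2: δ = (0.20 + 1000)·(-22.8/1000 + 1) − 1000 = -22.61‰
step 3: δ = (-22.61 + 1000)·(8.3/1000 + 1) − 1000 = -14.49‰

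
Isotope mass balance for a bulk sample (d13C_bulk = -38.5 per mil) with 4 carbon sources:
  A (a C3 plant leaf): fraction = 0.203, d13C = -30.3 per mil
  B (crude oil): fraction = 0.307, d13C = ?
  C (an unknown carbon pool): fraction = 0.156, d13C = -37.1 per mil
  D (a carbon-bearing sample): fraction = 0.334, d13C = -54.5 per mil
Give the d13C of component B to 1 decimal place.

Isotope mass balance: δ_bulk = Σ fᵢ·δᵢ.
-38.5 = 0.203×(-30.3) + 0.307×δ_B + 0.156×(-37.1) + 0.334×(-54.5)
0.307·δ_B = -38.5 − (-30.142) = -8.358
δ_B = -8.358 / 0.307 = -27.23 per mil

-27.2 per mil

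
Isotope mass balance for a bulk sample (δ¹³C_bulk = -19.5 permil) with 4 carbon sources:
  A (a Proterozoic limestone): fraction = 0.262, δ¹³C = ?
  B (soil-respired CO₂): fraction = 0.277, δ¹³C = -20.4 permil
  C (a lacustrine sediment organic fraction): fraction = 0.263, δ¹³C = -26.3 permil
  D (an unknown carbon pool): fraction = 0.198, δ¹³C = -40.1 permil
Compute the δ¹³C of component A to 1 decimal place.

3.8 permil

Isotope mass balance: δ_bulk = Σ fᵢ·δᵢ.
-19.5 = 0.262×δ_A + 0.277×(-20.4) + 0.263×(-26.3) + 0.198×(-40.1)
0.262·δ_A = -19.5 − (-20.508) = 1.008
δ_A = 1.008 / 0.262 = 3.85 permil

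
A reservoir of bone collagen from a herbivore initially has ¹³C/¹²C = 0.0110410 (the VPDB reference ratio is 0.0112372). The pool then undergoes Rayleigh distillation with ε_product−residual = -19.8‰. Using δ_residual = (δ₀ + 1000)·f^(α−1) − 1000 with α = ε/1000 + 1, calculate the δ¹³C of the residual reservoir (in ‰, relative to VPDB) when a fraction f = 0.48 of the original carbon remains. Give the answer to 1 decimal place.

-3.1‰

δ₀ = (0.0110410/0.0112372 − 1)×1000 = (0.982540 − 1)×1000 = -17.460‰
α − 1 = ε/1000 = -0.0198
f^(α−1) = 0.48^(-0.0198) = 1.014639
δ_res = (-17.460 + 1000) × 1.014639 − 1000 = 996.923 − 1000 = -3.08‰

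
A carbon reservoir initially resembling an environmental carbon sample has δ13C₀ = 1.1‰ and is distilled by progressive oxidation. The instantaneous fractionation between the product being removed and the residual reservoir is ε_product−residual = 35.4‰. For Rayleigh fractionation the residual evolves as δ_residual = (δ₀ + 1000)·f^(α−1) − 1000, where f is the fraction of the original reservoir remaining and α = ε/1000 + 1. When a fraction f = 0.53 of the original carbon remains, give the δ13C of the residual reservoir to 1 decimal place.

Rayleigh residual: δ_res = (δ₀ + 1000)·f^(α−1) − 1000
α = ε/1000 + 1 = 1.03540, so α − 1 = 0.03540
f^(α−1) = 0.53^(0.03540) = 0.977776
δ_res = (1.1 + 1000) × 0.977776 − 1000 = 978.852 − 1000 = -21.15‰

-21.1‰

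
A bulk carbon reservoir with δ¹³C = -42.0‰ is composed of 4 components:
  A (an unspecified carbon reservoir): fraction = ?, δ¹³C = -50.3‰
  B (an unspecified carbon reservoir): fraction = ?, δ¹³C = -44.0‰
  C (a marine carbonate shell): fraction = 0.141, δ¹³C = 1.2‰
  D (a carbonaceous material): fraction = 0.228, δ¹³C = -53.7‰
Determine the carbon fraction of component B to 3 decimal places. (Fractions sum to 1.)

Let f_B and f_A be the unknown fractions; fractions sum to 1 so f_B + f_A = 0.631.
Mass balance: Σ fᵢ·δᵢ = δ_bulk ⇒ f_B·(-44.0) + f_A·(-50.3) = -42.0 − (-12.074) = -29.926
Substitute f_A = 0.631 − f_B:
f_B·(-44.0 − -50.3) = -29.926 − 0.631×(-50.3) = 1.814
f_B = 1.814 / 6.3 = 0.2879

0.288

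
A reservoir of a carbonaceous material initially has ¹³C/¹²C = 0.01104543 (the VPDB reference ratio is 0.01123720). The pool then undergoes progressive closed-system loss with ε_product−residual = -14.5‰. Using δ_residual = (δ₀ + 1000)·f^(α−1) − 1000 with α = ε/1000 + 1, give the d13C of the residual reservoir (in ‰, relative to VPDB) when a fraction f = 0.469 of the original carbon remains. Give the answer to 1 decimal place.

-6.2‰

δ₀ = (0.01104543/0.01123720 − 1)×1000 = (0.982934 − 1)×1000 = -17.066‰
α − 1 = ε/1000 = -0.0145
f^(α−1) = 0.469^(-0.0145) = 1.011039
δ_res = (-17.066 + 1000) × 1.011039 − 1000 = 993.785 − 1000 = -6.21‰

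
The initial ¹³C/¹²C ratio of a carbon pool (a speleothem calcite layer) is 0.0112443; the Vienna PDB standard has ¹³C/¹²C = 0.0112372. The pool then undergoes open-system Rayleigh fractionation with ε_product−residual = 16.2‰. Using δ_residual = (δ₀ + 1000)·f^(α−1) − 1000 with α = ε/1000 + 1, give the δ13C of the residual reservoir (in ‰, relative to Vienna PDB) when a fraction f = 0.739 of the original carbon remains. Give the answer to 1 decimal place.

δ₀ = (0.0112443/0.0112372 − 1)×1000 = (1.000632 − 1)×1000 = 0.632‰
α − 1 = ε/1000 = 0.0162
f^(α−1) = 0.739^(0.0162) = 0.995112
δ_res = (0.632 + 1000) × 0.995112 − 1000 = 995.741 − 1000 = -4.26‰

-4.3‰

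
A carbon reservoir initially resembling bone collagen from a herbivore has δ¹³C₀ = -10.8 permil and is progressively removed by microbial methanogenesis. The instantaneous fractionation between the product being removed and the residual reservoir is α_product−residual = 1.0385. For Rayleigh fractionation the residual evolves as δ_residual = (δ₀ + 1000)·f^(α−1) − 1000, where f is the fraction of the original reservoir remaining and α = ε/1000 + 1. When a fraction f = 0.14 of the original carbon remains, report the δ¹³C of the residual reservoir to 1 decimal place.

-82.9 permil

Rayleigh residual: δ_res = (δ₀ + 1000)·f^(α−1) − 1000
α − 1 = 0.03850
f^(α−1) = 0.14^(0.03850) = 0.927099
δ_res = (-10.8 + 1000) × 0.927099 − 1000 = 917.086 − 1000 = -82.91 permil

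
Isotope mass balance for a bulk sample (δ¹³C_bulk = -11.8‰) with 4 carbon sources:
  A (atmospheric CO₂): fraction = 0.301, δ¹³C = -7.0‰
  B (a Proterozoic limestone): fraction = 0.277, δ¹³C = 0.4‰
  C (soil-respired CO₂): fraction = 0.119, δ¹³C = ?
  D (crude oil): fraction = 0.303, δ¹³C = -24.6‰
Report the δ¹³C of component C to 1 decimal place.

-19.7‰

Isotope mass balance: δ_bulk = Σ fᵢ·δᵢ.
-11.8 = 0.301×(-7.0) + 0.277×(0.4) + 0.119×δ_C + 0.303×(-24.6)
0.119·δ_C = -11.8 − (-9.450) = -2.350
δ_C = -2.350 / 0.119 = -19.75‰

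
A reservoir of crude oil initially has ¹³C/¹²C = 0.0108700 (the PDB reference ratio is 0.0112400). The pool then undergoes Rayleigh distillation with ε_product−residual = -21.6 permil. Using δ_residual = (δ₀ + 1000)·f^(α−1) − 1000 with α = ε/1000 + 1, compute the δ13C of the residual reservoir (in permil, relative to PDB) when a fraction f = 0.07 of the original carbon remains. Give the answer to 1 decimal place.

24.3 permil

δ₀ = (0.0108700/0.0112400 − 1)×1000 = (0.967082 − 1)×1000 = -32.918 permil
α − 1 = ε/1000 = -0.0216
f^(α−1) = 0.07^(-0.0216) = 1.059122
δ_res = (-32.918 + 1000) × 1.059122 − 1000 = 1024.257 − 1000 = 24.26 permil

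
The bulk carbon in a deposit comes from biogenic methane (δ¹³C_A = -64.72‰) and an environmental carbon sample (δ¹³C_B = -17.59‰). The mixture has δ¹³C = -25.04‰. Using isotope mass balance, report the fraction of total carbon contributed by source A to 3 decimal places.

δ_mix = f_A·δ_A + (1 − f_A)·δ_B  ⇒  f_A = (δ_mix − δ_B)/(δ_A − δ_B)
f_A = (-25.04 − (-17.59)) / (-64.72 − (-17.59))
f_A = -7.45 / -47.13 = 0.1581

0.158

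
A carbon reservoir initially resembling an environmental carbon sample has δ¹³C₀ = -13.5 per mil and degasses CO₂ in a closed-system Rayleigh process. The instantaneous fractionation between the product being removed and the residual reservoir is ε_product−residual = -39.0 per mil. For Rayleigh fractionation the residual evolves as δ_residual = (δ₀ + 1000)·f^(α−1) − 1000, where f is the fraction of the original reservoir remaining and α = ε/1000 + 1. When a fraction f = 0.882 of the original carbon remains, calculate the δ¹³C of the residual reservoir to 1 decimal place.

-8.7 per mil

Rayleigh residual: δ_res = (δ₀ + 1000)·f^(α−1) − 1000
α = ε/1000 + 1 = 0.96100, so α − 1 = -0.03900
f^(α−1) = 0.882^(-0.03900) = 1.004909
δ_res = (-13.5 + 1000) × 1.004909 − 1000 = 991.343 − 1000 = -8.66 per mil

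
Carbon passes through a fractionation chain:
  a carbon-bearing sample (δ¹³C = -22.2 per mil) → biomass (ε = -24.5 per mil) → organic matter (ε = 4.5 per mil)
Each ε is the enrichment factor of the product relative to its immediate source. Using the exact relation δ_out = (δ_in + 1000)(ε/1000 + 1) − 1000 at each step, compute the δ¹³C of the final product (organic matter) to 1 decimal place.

-41.9 per mil

step 1: δ = (-22.20 + 1000)·(-24.5/1000 + 1) − 1000 = -46.16 per mil
step 2: δ = (-46.16 + 1000)·(4.5/1000 + 1) − 1000 = -41.86 per mil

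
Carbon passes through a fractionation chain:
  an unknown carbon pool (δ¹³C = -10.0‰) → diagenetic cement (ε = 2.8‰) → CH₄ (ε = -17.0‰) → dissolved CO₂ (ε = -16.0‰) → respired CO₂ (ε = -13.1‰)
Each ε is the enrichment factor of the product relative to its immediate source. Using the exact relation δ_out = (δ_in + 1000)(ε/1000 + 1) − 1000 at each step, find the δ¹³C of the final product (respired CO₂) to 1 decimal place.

step 1: δ = (-10.00 + 1000)·(2.8/1000 + 1) − 1000 = -7.23‰
step 2: δ = (-7.23 + 1000)·(-17.0/1000 + 1) − 1000 = -24.11‰
step 3: δ = (-24.11 + 1000)·(-16.0/1000 + 1) − 1000 = -39.72‰
step 4: δ = (-39.72 + 1000)·(-13.1/1000 + 1) − 1000 = -52.30‰

-52.3‰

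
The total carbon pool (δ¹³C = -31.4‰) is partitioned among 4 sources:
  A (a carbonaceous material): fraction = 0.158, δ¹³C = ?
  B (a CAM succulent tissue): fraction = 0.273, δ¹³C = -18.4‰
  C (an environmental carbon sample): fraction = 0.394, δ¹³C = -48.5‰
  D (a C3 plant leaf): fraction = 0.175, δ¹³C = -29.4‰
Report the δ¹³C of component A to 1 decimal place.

-13.4‰

Isotope mass balance: δ_bulk = Σ fᵢ·δᵢ.
-31.4 = 0.158×δ_A + 0.273×(-18.4) + 0.394×(-48.5) + 0.175×(-29.4)
0.158·δ_A = -31.4 − (-29.277) = -2.123
δ_A = -2.123 / 0.158 = -13.44‰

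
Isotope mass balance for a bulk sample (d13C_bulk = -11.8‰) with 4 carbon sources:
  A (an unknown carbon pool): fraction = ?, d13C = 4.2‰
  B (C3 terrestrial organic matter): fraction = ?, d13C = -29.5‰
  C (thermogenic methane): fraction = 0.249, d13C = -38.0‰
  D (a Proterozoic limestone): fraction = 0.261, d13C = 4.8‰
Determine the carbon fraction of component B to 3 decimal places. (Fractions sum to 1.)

0.168

Let f_B and f_A be the unknown fractions; fractions sum to 1 so f_B + f_A = 0.490.
Mass balance: Σ fᵢ·δᵢ = δ_bulk ⇒ f_B·(-29.5) + f_A·(4.2) = -11.8 − (-8.209) = -3.591
Substitute f_A = 0.490 − f_B:
f_B·(-29.5 − 4.2) = -3.591 − 0.490×(4.2) = -5.649
f_B = -5.649 / -33.7 = 0.1676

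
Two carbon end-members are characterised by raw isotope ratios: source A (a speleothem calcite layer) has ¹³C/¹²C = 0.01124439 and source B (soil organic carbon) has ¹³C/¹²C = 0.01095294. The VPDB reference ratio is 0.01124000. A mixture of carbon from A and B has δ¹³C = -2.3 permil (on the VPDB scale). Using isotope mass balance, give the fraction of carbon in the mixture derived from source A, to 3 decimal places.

0.896

δ_A = (0.01124439/0.01124000 − 1)×1000 = (1.000391 − 1)×1000 = 0.391 permil
δ_B = (0.01095294/0.01124000 − 1)×1000 = (0.974461 − 1)×1000 = -25.539 permil
f_A = (δ_mix − δ_B)/(δ_A − δ_B) = (-2.3 − (-25.539))/(0.391 − (-25.539))
f_A = 23.239 / 25.930 = 0.8962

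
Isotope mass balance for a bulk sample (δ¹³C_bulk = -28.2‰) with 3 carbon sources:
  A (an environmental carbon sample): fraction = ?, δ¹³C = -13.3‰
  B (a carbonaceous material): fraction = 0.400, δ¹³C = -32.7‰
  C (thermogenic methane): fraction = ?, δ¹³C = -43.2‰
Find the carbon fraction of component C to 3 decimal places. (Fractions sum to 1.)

0.239

Let f_C and f_A be the unknown fractions; fractions sum to 1 so f_C + f_A = 0.600.
Mass balance: Σ fᵢ·δᵢ = δ_bulk ⇒ f_C·(-43.2) + f_A·(-13.3) = -28.2 − (-13.080) = -15.120
Substitute f_A = 0.600 − f_C:
f_C·(-43.2 − -13.3) = -15.120 − 0.600×(-13.3) = -7.140
f_C = -7.140 / -29.9 = 0.2388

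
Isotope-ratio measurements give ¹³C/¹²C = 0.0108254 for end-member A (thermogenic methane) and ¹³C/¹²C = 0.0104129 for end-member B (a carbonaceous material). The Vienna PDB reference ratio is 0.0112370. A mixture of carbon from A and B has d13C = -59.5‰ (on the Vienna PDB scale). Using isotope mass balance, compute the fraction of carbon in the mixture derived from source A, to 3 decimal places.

0.377

δ_A = (0.0108254/0.0112370 − 1)×1000 = (0.963371 − 1)×1000 = -36.629‰
δ_B = (0.0104129/0.0112370 − 1)×1000 = (0.926662 − 1)×1000 = -73.338‰
f_A = (δ_mix − δ_B)/(δ_A − δ_B) = (-59.5 − (-73.338))/(-36.629 − (-73.338))
f_A = 13.838 / 36.709 = 0.3770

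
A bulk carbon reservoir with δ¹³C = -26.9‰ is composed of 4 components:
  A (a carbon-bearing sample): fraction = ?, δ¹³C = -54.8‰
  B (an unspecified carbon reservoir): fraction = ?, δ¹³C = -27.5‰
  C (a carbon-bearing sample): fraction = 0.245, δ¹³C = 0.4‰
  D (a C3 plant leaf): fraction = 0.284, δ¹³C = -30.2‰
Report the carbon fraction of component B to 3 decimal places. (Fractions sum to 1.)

0.271

Let f_B and f_A be the unknown fractions; fractions sum to 1 so f_B + f_A = 0.471.
Mass balance: Σ fᵢ·δᵢ = δ_bulk ⇒ f_B·(-27.5) + f_A·(-54.8) = -26.9 − (-8.479) = -18.421
Substitute f_A = 0.471 − f_B:
f_B·(-27.5 − -54.8) = -18.421 − 0.471×(-54.8) = 7.390
f_B = 7.390 / 27.3 = 0.2707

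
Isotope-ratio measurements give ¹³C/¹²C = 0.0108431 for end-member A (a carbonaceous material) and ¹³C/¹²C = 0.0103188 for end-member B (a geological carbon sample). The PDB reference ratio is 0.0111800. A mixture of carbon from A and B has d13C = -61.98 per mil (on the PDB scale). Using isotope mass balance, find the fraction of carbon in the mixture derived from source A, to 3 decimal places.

δ_A = (0.0108431/0.0111800 − 1)×1000 = (0.969866 − 1)×1000 = -30.134 per mil
δ_B = (0.0103188/0.0111800 − 1)×1000 = (0.922970 − 1)×1000 = -77.030 per mil
f_A = (δ_mix − δ_B)/(δ_A − δ_B) = (-61.98 − (-77.030))/(-30.134 − (-77.030))
f_A = 15.050 / 46.896 = 0.3209

0.321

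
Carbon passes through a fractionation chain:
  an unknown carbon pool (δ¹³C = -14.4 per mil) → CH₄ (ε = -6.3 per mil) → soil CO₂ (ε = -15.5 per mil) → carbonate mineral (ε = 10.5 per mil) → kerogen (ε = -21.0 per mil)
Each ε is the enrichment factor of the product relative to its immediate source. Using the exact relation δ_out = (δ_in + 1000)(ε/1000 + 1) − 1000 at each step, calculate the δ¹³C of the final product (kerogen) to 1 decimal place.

step 1: δ = (-14.40 + 1000)·(-6.3/1000 + 1) − 1000 = -20.61 per mil
step 2: δ = (-20.61 + 1000)·(-15.5/1000 + 1) − 1000 = -35.79 per mil
step 3: δ = (-35.79 + 1000)·(10.5/1000 + 1) − 1000 = -25.67 per mil
step 4: δ = (-25.67 + 1000)·(-21.0/1000 + 1) − 1000 = -46.13 per mil

-46.1 per mil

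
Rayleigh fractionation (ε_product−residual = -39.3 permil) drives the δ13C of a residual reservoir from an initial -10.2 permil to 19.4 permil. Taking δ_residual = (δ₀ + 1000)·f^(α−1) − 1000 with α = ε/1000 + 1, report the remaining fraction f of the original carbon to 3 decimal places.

0.472

α − 1 = ε/1000 = -0.0393
(δ_res + 1000)/(δ₀ + 1000) = (19.4 + 1000)/(-10.2 + 1000) = 1019.4/989.8 = 1.029905
f = 1.029905^(1/-0.0393) = exp(ln(1.029905)/-0.0393) = exp(0.02947/-0.0393)
f = exp(-0.7498) = 0.4725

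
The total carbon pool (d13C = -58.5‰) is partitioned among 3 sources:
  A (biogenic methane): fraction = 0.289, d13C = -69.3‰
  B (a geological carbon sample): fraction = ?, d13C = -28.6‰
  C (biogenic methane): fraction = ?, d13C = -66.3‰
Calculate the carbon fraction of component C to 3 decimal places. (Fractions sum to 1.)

Let f_C and f_B be the unknown fractions; fractions sum to 1 so f_C + f_B = 0.711.
Mass balance: Σ fᵢ·δᵢ = δ_bulk ⇒ f_C·(-66.3) + f_B·(-28.6) = -58.5 − (-20.028) = -38.472
Substitute f_B = 0.711 − f_C:
f_C·(-66.3 − -28.6) = -38.472 − 0.711×(-28.6) = -18.138
f_C = -18.138 / -37.7 = 0.4811

0.481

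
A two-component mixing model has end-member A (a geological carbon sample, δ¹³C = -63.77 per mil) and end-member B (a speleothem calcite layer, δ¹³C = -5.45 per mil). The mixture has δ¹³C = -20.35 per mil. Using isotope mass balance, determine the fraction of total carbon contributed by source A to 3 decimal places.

0.255

δ_mix = f_A·δ_A + (1 − f_A)·δ_B  ⇒  f_A = (δ_mix − δ_B)/(δ_A − δ_B)
f_A = (-20.35 − (-5.45)) / (-63.77 − (-5.45))
f_A = -14.90 / -58.32 = 0.2555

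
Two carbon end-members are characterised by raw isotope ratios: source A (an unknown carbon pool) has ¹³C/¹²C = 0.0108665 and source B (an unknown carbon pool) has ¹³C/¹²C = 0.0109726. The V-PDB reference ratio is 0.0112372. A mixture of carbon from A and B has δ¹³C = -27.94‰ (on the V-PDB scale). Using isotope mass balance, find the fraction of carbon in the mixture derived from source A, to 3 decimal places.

0.465

δ_A = (0.0108665/0.0112372 − 1)×1000 = (0.967011 − 1)×1000 = -32.989‰
δ_B = (0.0109726/0.0112372 − 1)×1000 = (0.976453 − 1)×1000 = -23.547‰
f_A = (δ_mix − δ_B)/(δ_A − δ_B) = (-27.94 − (-23.547))/(-32.989 − (-23.547))
f_A = -4.393 / -9.442 = 0.4653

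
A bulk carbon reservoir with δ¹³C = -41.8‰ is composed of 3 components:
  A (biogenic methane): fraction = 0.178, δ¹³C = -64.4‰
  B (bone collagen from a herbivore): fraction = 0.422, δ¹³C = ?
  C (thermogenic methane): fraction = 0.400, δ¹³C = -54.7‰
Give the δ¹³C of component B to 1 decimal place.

-20.0‰

Isotope mass balance: δ_bulk = Σ fᵢ·δᵢ.
-41.8 = 0.178×(-64.4) + 0.422×δ_B + 0.400×(-54.7)
0.422·δ_B = -41.8 − (-33.343) = -8.457
δ_B = -8.457 / 0.422 = -20.04‰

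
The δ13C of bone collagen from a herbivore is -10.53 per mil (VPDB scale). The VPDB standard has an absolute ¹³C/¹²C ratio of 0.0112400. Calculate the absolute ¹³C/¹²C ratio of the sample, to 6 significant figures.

0.0111216

R_sample = R_standard × (δ13C/1000 + 1)
R_sample = 0.0112400 × (-10.53/1000 + 1) = 0.0112400 × 0.989470
R_sample = 0.0111216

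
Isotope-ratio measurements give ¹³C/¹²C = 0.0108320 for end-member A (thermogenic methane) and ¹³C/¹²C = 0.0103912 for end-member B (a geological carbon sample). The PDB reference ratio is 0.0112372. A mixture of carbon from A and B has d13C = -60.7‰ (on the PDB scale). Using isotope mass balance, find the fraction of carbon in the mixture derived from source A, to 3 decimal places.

δ_A = (0.0108320/0.0112372 − 1)×1000 = (0.963941 − 1)×1000 = -36.059‰
δ_B = (0.0103912/0.0112372 − 1)×1000 = (0.924714 − 1)×1000 = -75.286‰
f_A = (δ_mix − δ_B)/(δ_A − δ_B) = (-60.7 − (-75.286))/(-36.059 − (-75.286))
f_A = 14.586 / 39.227 = 0.3718

0.372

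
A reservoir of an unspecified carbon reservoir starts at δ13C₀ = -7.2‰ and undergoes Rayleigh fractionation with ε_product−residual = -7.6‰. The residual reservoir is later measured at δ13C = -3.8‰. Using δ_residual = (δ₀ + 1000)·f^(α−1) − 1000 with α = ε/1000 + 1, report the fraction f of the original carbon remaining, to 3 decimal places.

0.638

α − 1 = ε/1000 = -0.0076
(δ_res + 1000)/(δ₀ + 1000) = (-3.8 + 1000)/(-7.2 + 1000) = 996.2/992.8 = 1.003425
f = 1.003425^(1/-0.0076) = exp(ln(1.003425)/-0.0076) = exp(0.00342/-0.0076)
f = exp(-0.4498) = 0.6377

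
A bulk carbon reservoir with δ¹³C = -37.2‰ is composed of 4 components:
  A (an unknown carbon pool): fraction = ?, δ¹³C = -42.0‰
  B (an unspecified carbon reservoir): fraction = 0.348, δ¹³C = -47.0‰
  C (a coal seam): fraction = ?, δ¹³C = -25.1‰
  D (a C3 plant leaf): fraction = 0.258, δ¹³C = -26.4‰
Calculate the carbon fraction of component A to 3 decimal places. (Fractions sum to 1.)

Let f_A and f_C be the unknown fractions; fractions sum to 1 so f_A + f_C = 0.394.
Mass balance: Σ fᵢ·δᵢ = δ_bulk ⇒ f_A·(-42.0) + f_C·(-25.1) = -37.2 − (-23.167) = -14.033
Substitute f_C = 0.394 − f_A:
f_A·(-42.0 − -25.1) = -14.033 − 0.394×(-25.1) = -4.143
f_A = -4.143 / -16.9 = 0.2452

0.245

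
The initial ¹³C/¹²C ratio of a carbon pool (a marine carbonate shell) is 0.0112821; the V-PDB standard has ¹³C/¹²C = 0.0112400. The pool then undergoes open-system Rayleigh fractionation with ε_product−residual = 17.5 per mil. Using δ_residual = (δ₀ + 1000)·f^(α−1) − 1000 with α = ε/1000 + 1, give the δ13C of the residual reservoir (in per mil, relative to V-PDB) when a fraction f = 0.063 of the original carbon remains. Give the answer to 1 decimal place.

-43.7 per mil

δ₀ = (0.0112821/0.0112400 − 1)×1000 = (1.003746 − 1)×1000 = 3.746 per mil
α − 1 = ε/1000 = 0.0175
f^(α−1) = 0.063^(0.0175) = 0.952771
δ_res = (3.746 + 1000) × 0.952771 − 1000 = 956.339 − 1000 = -43.66 per mil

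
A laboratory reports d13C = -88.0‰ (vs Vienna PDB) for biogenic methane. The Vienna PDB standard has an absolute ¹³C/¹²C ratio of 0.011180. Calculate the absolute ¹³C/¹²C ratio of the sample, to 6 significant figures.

R_sample = R_standard × (d13C/1000 + 1)
R_sample = 0.011180 × (-88.0/1000 + 1) = 0.011180 × 0.912000
R_sample = 0.0101962

0.0101962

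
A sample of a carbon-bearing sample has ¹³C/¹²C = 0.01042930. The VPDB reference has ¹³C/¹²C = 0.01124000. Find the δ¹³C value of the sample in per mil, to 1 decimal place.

δ¹³C = (R_sample / R_standard − 1) × 1000
R_sample / R_standard = 0.01042930 / 0.01124000 = 0.927874
δ¹³C = (0.927874 − 1) × 1000 = -72.13 per mil

-72.1 per mil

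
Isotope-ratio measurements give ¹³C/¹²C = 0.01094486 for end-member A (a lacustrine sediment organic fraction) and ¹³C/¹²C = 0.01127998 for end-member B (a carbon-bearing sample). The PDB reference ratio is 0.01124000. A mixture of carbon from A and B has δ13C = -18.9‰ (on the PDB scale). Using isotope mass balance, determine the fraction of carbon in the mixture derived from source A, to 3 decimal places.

δ_A = (0.01094486/0.01124000 − 1)×1000 = (0.973742 − 1)×1000 = -26.258‰
δ_B = (0.01127998/0.01124000 − 1)×1000 = (1.003557 − 1)×1000 = 3.557‰
f_A = (δ_mix − δ_B)/(δ_A − δ_B) = (-18.9 − (3.557))/(-26.258 − (3.557))
f_A = -22.457 / -29.815 = 0.7532

0.753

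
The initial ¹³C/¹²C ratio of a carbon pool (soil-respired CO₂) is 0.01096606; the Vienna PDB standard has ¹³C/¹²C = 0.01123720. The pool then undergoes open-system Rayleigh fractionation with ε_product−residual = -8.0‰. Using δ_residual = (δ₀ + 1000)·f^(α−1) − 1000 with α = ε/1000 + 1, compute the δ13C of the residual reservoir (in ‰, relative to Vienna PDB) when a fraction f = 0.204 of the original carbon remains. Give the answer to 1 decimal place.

δ₀ = (0.01096606/0.01123720 − 1)×1000 = (0.975871 − 1)×1000 = -24.129‰
α − 1 = ε/1000 = -0.0080
f^(α−1) = 0.204^(-0.0080) = 1.012798
δ_res = (-24.129 + 1000) × 1.012798 − 1000 = 988.361 − 1000 = -11.64‰

-11.6‰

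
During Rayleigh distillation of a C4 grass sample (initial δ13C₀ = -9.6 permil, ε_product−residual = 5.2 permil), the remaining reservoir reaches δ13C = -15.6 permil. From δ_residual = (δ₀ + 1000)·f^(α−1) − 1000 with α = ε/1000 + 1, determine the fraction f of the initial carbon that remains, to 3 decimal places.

α − 1 = ε/1000 = 0.0052
(δ_res + 1000)/(δ₀ + 1000) = (-15.6 + 1000)/(-9.6 + 1000) = 984.4/990.4 = 0.993942
f = 0.993942^(1/0.0052) = exp(ln(0.993942)/0.0052) = exp(-0.00608/0.0052)
f = exp(-1.1686) = 0.3108

0.311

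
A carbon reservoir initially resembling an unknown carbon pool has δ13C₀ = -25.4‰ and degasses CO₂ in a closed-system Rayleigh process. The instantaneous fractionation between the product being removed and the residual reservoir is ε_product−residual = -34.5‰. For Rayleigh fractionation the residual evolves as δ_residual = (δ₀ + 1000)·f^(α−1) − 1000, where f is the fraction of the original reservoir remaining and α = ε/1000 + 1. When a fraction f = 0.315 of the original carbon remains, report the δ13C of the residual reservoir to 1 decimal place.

14.2‰

Rayleigh residual: δ_res = (δ₀ + 1000)·f^(α−1) − 1000
α = ε/1000 + 1 = 0.96550, so α − 1 = -0.03450
f^(α−1) = 0.315^(-0.03450) = 1.040659
δ_res = (-25.4 + 1000) × 1.040659 − 1000 = 1014.226 − 1000 = 14.23‰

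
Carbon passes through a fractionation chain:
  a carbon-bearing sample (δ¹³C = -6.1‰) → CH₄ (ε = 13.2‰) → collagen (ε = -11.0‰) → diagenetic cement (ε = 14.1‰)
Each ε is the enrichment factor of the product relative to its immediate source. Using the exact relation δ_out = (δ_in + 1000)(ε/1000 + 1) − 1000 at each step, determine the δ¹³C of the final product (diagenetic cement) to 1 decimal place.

10.0‰

step 1: δ = (-6.10 + 1000)·(13.2/1000 + 1) − 1000 = 7.02‰
step 2: δ = (7.02 + 1000)·(-11.0/1000 + 1) − 1000 = -4.06‰
step 3: δ = (-4.06 + 1000)·(14.1/1000 + 1) − 1000 = 9.99‰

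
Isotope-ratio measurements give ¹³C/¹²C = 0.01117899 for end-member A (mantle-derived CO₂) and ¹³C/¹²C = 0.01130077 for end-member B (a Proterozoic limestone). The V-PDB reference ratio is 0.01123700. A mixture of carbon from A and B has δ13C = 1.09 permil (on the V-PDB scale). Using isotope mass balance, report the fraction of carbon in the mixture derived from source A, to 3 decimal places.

δ_A = (0.01117899/0.01123700 − 1)×1000 = (0.994838 − 1)×1000 = -5.162 permil
δ_B = (0.01130077/0.01123700 − 1)×1000 = (1.005675 − 1)×1000 = 5.675 permil
f_A = (δ_mix − δ_B)/(δ_A − δ_B) = (1.09 − (5.675))/(-5.162 − (5.675))
f_A = -4.585 / -10.837 = 0.4231

0.423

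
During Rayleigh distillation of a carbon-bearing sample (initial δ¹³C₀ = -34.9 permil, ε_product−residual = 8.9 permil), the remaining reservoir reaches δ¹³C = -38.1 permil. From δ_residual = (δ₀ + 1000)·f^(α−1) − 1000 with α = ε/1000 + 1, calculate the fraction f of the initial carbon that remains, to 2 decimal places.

0.69

α − 1 = ε/1000 = 0.0089
(δ_res + 1000)/(δ₀ + 1000) = (-38.1 + 1000)/(-34.9 + 1000) = 961.9/965.1 = 0.996684
f = 0.996684^(1/0.0089) = exp(ln(0.996684)/0.0089) = exp(-0.00332/0.0089)
f = exp(-0.3732) = 0.6885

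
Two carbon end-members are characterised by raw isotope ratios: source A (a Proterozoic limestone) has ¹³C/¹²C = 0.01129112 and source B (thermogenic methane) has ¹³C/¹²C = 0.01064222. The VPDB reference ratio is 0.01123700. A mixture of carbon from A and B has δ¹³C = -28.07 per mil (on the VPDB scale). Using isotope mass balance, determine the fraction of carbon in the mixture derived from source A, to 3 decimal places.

δ_A = (0.01129112/0.01123700 − 1)×1000 = (1.004816 − 1)×1000 = 4.816 per mil
δ_B = (0.01064222/0.01123700 − 1)×1000 = (0.947070 − 1)×1000 = -52.930 per mil
f_A = (δ_mix − δ_B)/(δ_A − δ_B) = (-28.07 − (-52.930))/(4.816 − (-52.930))
f_A = 24.860 / 57.747 = 0.4305

0.431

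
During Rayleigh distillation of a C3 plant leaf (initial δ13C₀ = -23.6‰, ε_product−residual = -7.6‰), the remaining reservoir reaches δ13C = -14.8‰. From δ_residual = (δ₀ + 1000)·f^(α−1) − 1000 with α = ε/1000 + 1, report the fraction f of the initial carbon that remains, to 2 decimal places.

0.31

α − 1 = ε/1000 = -0.0076
(δ_res + 1000)/(δ₀ + 1000) = (-14.8 + 1000)/(-23.6 + 1000) = 985.2/976.4 = 1.009013
f = 1.009013^(1/-0.0076) = exp(ln(1.009013)/-0.0076) = exp(0.00897/-0.0076)
f = exp(-1.1806) = 0.3071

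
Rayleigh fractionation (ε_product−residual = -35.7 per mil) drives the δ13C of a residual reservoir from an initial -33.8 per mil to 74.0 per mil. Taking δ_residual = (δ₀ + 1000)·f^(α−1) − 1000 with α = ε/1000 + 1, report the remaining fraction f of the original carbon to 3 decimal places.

0.052

α − 1 = ε/1000 = -0.0357
(δ_res + 1000)/(δ₀ + 1000) = (74.0 + 1000)/(-33.8 + 1000) = 1074.0/966.2 = 1.111571
f = 1.111571^(1/-0.0357) = exp(ln(1.111571)/-0.0357) = exp(0.10577/-0.0357)
f = exp(-2.9629) = 0.0517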